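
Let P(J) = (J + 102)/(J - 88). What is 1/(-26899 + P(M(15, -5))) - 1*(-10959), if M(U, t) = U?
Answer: 21520670423/1963744 ≈ 10959.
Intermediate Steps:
P(J) = (102 + J)/(-88 + J)
1/(-26899 + P(M(15, -5))) - 1*(-10959) = 1/(-26899 + (102 + 15)/(-88 + 15)) - 1*(-10959) = 1/(-26899 + 117/(-73)) + 10959 = 1/(-26899 - 1/73*117) + 10959 = 1/(-26899 - 117/73) + 10959 = 1/(-1963744/73) + 10959 = -73/1963744 + 10959 = 21520670423/1963744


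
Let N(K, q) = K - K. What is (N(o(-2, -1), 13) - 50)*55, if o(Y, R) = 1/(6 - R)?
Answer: -2750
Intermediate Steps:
N(K, q) = 0
(N(o(-2, -1), 13) - 50)*55 = (0 - 50)*55 = -50*55 = -2750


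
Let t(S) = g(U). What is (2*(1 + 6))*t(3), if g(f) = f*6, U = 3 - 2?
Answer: 84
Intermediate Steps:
U = 1
g(f) = 6*f
t(S) = 6 (t(S) = 6*1 = 6)
(2*(1 + 6))*t(3) = (2*(1 + 6))*6 = (2*7)*6 = 14*6 = 84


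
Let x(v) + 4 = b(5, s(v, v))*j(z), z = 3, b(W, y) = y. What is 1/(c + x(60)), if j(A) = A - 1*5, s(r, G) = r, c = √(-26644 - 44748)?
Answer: -31/21692 - I*√4462/21692 ≈ -0.0014291 - 0.0030794*I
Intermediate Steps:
c = 4*I*√4462 (c = √(-71392) = 4*I*√4462 ≈ 267.19*I)
j(A) = -5 + A (j(A) = A - 5 = -5 + A)
x(v) = -4 - 2*v (x(v) = -4 + v*(-5 + 3) = -4 + v*(-2) = -4 - 2*v)
1/(c + x(60)) = 1/(4*I*√4462 + (-4 - 2*60)) = 1/(4*I*√4462 + (-4 - 120)) = 1/(4*I*√4462 - 124) = 1/(-124 + 4*I*√4462)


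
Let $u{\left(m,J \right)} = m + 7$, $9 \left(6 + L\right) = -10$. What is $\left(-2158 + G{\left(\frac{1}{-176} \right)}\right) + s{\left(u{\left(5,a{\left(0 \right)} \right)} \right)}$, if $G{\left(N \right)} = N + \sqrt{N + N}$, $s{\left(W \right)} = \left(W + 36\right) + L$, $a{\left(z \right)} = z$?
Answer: $- \frac{3353513}{1584} + \frac{i \sqrt{22}}{44} \approx -2117.1 + 0.1066 i$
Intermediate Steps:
$L = - \frac{64}{9}$ ($L = -6 + \frac{1}{9} \left(-10\right) = -6 - \frac{10}{9} = - \frac{64}{9} \approx -7.1111$)
$u{\left(m,J \right)} = 7 + m$
$s{\left(W \right)} = \frac{260}{9} + W$ ($s{\left(W \right)} = \left(W + 36\right) - \frac{64}{9} = \left(36 + W\right) - \frac{64}{9} = \frac{260}{9} + W$)
$G{\left(N \right)} = N + \sqrt{2} \sqrt{N}$ ($G{\left(N \right)} = N + \sqrt{2 N} = N + \sqrt{2} \sqrt{N}$)
$\left(-2158 + G{\left(\frac{1}{-176} \right)}\right) + s{\left(u{\left(5,a{\left(0 \right)} \right)} \right)} = \left(-2158 + \left(\frac{1}{-176} + \sqrt{2} \sqrt{\frac{1}{-176}}\right)\right) + \left(\frac{260}{9} + \left(7 + 5\right)\right) = \left(-2158 - \left(\frac{1}{176} - \sqrt{2} \sqrt{- \frac{1}{176}}\right)\right) + \left(\frac{260}{9} + 12\right) = \left(-2158 - \left(\frac{1}{176} - \sqrt{2} \frac{i \sqrt{11}}{44}\right)\right) + \frac{368}{9} = \left(-2158 - \left(\frac{1}{176} - \frac{i \sqrt{22}}{44}\right)\right) + \frac{368}{9} = \left(- \frac{379809}{176} + \frac{i \sqrt{22}}{44}\right) + \frac{368}{9} = - \frac{3353513}{1584} + \frac{i \sqrt{22}}{44}$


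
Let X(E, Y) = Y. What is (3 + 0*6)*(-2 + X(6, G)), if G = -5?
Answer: -21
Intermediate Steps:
G = -5 (G = -1*5 = -5)
(3 + 0*6)*(-2 + X(6, G)) = (3 + 0*6)*(-2 - 5) = (3 + 0)*(-7) = 3*(-7) = -21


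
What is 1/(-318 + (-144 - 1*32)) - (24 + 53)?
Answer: -38039/494 ≈ -77.002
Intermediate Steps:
1/(-318 + (-144 - 1*32)) - (24 + 53) = 1/(-318 + (-144 - 32)) - 1*77 = 1/(-318 - 176) - 77 = 1/(-494) - 77 = -1/494 - 77 = -38039/494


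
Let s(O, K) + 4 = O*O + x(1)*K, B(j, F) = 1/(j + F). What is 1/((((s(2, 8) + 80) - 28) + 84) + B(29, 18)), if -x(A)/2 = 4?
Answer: 47/3385 ≈ 0.013885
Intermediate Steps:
x(A) = -8 (x(A) = -2*4 = -8)
B(j, F) = 1/(F + j)
s(O, K) = -4 + O**2 - 8*K (s(O, K) = -4 + (O*O - 8*K) = -4 + (O**2 - 8*K) = -4 + O**2 - 8*K)
1/((((s(2, 8) + 80) - 28) + 84) + B(29, 18)) = 1/(((((-4 + 2**2 - 8*8) + 80) - 28) + 84) + 1/(18 + 29)) = 1/(((((-4 + 4 - 64) + 80) - 28) + 84) + 1/47) = 1/((((-64 + 80) - 28) + 84) + 1/47) = 1/(((16 - 28) + 84) + 1/47) = 1/((-12 + 84) + 1/47) = 1/(72 + 1/47) = 1/(3385/47) = 47/3385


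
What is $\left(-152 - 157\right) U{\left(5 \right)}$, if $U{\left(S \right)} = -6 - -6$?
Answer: $0$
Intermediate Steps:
$U{\left(S \right)} = 0$ ($U{\left(S \right)} = -6 + 6 = 0$)
$\left(-152 - 157\right) U{\left(5 \right)} = \left(-152 - 157\right) 0 = \left(-309\right) 0 = 0$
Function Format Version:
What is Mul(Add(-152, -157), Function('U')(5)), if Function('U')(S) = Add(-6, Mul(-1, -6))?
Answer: 0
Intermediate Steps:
Function('U')(S) = 0 (Function('U')(S) = Add(-6, 6) = 0)
Mul(Add(-152, -157), Function('U')(5)) = Mul(Add(-152, -157), 0) = Mul(-309, 0) = 0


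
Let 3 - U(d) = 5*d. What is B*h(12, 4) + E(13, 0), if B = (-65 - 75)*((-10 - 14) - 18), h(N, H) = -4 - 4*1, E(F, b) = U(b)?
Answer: -47037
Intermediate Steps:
U(d) = 3 - 5*d
E(F, b) = 3 - 5*b
h(N, H) = -8 (h(N, H) = -4 - 4 = -8)
B = 5880 (B = -140*(-24 - 18) = -140*(-42) = 5880)
B*h(12, 4) + E(13, 0) = 5880*(-8) + (3 - 5*0) = -47040 + (3 + 0) = -47040 + 3 = -47037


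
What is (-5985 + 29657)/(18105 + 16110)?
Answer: 23672/34215 ≈ 0.69186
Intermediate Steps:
(-5985 + 29657)/(18105 + 16110) = 23672/34215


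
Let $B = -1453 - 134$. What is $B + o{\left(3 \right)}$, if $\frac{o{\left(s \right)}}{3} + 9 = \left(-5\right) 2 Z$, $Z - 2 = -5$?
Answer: $-1524$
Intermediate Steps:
$Z = -3$ ($Z = 2 - 5 = -3$)
$o{\left(s \right)} = 63$ ($o{\left(s \right)} = -27 + 3 \left(-5\right) 2 \left(-3\right) = -27 + 3 \left(\left(-10\right) \left(-3\right)\right) = -27 + 3 \cdot 30 = -27 + 90 = 63$)
$B = -1587$
$B + o{\left(3 \right)} = -1587 + 63 = -1524$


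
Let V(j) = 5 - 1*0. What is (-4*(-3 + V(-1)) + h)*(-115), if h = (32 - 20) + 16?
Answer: -2300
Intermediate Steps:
V(j) = 5 (V(j) = 5 + 0 = 5)
h = 28 (h = 12 + 16 = 28)
(-4*(-3 + V(-1)) + h)*(-115) = (-4*(-3 + 5) + 28)*(-115) = (-4*2 + 28)*(-115) = (-8 + 28)*(-115) = 20*(-115) = -2300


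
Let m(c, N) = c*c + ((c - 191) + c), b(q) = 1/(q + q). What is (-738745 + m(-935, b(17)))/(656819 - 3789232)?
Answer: -133419/3132413 ≈ -0.042593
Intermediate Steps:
b(q) = 1/(2*q)
m(c, N) = -191 + c**2 + 2*c (m(c, N) = c**2 + ((-191 + c) + c) = c**2 + (-191 + 2*c) = -191 + c**2 + 2*c)
(-738745 + m(-935, b(17)))/(656819 - 3789232) = (-738745 + (-191 + (-935)**2 + 2*(-935)))/(656819 - 3789232) = (-738745 + (-191 + 874225 - 1870))/(-3132413) = (-738745 + 872164)*(-1/3132413) = 133419*(-1/3132413) = -133419/3132413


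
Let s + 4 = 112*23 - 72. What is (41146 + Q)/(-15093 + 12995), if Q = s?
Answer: -21823/1049 ≈ -20.804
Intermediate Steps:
s = 2500 (s = -4 + (112*23 - 72) = -4 + (2576 - 72) = -4 + 2504 = 2500)
Q = 2500
(41146 + Q)/(-15093 + 12995) = (41146 + 2500)/(-15093 + 12995) = 43646/(-2098) = 43646*(-1/2098) = -21823/1049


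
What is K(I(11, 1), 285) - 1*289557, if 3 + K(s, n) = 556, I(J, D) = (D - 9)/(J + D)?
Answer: -289004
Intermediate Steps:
I(J, D) = (-9 + D)/(D + J)
K(s, n) = 553 (K(s, n) = -3 + 556 = 553)
K(I(11, 1), 285) - 1*289557 = 553 - 1*289557 = 553 - 289557 = -289004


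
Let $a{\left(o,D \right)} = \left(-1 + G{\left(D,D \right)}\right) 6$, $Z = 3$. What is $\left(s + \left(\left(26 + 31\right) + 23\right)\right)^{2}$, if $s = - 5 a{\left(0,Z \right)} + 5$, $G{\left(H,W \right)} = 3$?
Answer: $625$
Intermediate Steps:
$a{\left(o,D \right)} = 12$ ($a{\left(o,D \right)} = \left(-1 + 3\right) 6 = 2 \cdot 6 = 12$)
$s = -55$ ($s = \left(-5\right) 12 + 5 = -60 + 5 = -55$)
$\left(s + \left(\left(26 + 31\right) + 23\right)\right)^{2} = \left(-55 + \left(\left(26 + 31\right) + 23\right)\right)^{2} = \left(-55 + \left(57 + 23\right)\right)^{2} = \left(-55 + 80\right)^{2} = 25^{2} = 625$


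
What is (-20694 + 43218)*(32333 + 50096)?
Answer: 1856630796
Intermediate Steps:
(-20694 + 43218)*(32333 + 50096) = 22524*82429 = 1856630796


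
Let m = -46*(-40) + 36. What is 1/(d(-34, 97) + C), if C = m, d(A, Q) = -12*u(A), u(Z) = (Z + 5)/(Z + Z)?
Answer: 17/31805 ≈ 0.00053451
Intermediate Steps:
u(Z) = (5 + Z)/(2*Z) (u(Z) = (5 + Z)/((2*Z)) = (5 + Z)*(1/(2*Z)) = (5 + Z)/(2*Z))
m = 1876 (m = 1840 + 36 = 1876)
d(A, Q) = -6*(5 + A)/A
C = 1876
1/(d(-34, 97) + C) = 1/((-6 - 30/(-34)) + 1876) = 1/((-6 - 30*(-1/34)) + 1876) = 1/((-6 + 15/17) + 1876) = 1/(-87/17 + 1876) = 1/(31805/17) = 17/31805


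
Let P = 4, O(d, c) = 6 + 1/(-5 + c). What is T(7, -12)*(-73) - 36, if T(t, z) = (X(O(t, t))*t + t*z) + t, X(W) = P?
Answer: 3541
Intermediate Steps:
X(W) = 4
T(t, z) = 5*t + t*z (T(t, z) = (4*t + t*z) + t = 5*t + t*z)
T(7, -12)*(-73) - 36 = (7*(5 - 12))*(-73) - 36 = (7*(-7))*(-73) - 36 = -49*(-73) - 36 = 3577 - 36 = 3541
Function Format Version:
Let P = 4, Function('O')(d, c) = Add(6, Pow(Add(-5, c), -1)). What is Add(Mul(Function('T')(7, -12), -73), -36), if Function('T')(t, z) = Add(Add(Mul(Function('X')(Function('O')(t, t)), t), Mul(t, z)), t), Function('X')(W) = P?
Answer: 3541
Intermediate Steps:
Function('X')(W) = 4
Function('T')(t, z) = Add(Mul(5, t), Mul(t, z)) (Function('T')(t, z) = Add(Add(Mul(4, t), Mul(t, z)), t) = Add(Mul(5, t), Mul(t, z)))
Add(Mul(Function('T')(7, -12), -73), -36) = Add(Mul(Mul(7, Add(5, -12)), -73), -36) = Add(Mul(Mul(7, -7), -73), -36) = Add(Mul(-49, -73), -36) = Add(3577, -36) = 3541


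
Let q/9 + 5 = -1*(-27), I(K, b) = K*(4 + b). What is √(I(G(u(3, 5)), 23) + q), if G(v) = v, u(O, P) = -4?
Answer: 3*√10 ≈ 9.4868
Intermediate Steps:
q = 198 (q = -45 + 9*(-1*(-27)) = -45 + 9*27 = -45 + 243 = 198)
√(I(G(u(3, 5)), 23) + q) = √(-4*(4 + 23) + 198) = √(-4*27 + 198) = √(-108 + 198) = √90 = 3*√10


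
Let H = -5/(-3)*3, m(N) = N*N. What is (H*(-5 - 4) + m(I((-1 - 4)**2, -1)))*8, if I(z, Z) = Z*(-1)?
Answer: -352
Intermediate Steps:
I(z, Z) = -Z
m(N) = N**2
H = 5 (H = -5*(-1/3)*3 = (5/3)*3 = 5)
(H*(-5 - 4) + m(I((-1 - 4)**2, -1)))*8 = (5*(-5 - 4) + (-1*(-1))**2)*8 = (5*(-9) + 1**2)*8 = (-45 + 1)*8 = -44*8 = -352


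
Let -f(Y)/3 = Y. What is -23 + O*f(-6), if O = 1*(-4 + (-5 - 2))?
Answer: -221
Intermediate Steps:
f(Y) = -3*Y
O = -11 (O = 1*(-4 - 7) = 1*(-11) = -11)
-23 + O*f(-6) = -23 - (-33)*(-6) = -23 - 11*18 = -23 - 198 = -221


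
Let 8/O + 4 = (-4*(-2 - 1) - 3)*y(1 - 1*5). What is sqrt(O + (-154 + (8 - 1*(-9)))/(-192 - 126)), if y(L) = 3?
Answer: sqrt(41653230)/7314 ≈ 0.88241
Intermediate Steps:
O = 8/23 (O = 8/(-4 + (-4*(-2 - 1) - 3)*3) = 8/(-4 + (-4*(-3) - 3)*3) = 8/(-4 + (12 - 3)*3) = 8/(-4 + 9*3) = 8/(-4 + 27) = 8/23 ≈ 0.34783)
sqrt(O + (-154 + (8 - 1*(-9)))/(-192 - 126)) = sqrt(8/23 + (-154 + (8 - 1*(-9)))/(-192 - 126)) = sqrt(8/23 + (-154 + (8 + 9))/(-318)) = sqrt(8/23 + (-154 + 17)*(-1/318)) = sqrt(8/23 - 137*(-1/318)) = sqrt(8/23 + 137/318) = sqrt(5695/7314) = sqrt(41653230)/7314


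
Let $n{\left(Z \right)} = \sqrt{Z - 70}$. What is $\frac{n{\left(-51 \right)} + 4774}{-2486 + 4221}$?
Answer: $\frac{4774}{1735} + \frac{11 i}{1735} \approx 2.7516 + 0.0063401 i$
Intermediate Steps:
$n{\left(Z \right)} = \sqrt{-70 + Z}$
$\frac{n{\left(-51 \right)} + 4774}{-2486 + 4221} = \frac{\sqrt{-70 - 51} + 4774}{-2486 + 4221} = \frac{\sqrt{-121} + 4774}{1735} = \left(11 i + 4774\right) \frac{1}{1735} = \left(4774 + 11 i\right) \frac{1}{1735} = \frac{4774}{1735} + \frac{11 i}{1735}$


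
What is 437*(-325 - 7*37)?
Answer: -255208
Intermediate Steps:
437*(-325 - 7*37) = 437*(-325 - 259) = 437*(-584) = -255208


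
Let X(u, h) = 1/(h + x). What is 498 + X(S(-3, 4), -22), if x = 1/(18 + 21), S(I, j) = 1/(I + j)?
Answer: 426747/857 ≈ 497.95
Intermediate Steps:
x = 1/39 ≈ 0.025641
X(u, h) = 1/(1/39 + h) (X(u, h) = 1/(h + 1/39) = 1/(1/39 + h))
498 + X(S(-3, 4), -22) = 498 + 39/(1 + 39*(-22)) = 498 + 39/(1 - 858) = 498 + 39/(-857) = 498 + 39*(-1/857) = 498 - 39/857 = 426747/857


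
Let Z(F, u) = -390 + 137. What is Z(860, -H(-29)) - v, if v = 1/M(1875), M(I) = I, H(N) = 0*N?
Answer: -474376/1875 ≈ -253.00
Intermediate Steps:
H(N) = 0
Z(F, u) = -253
v = 1/1875 ≈ 0.00053333
Z(860, -H(-29)) - v = -253 - 1*1/1875 = -253 - 1/1875 = -474376/1875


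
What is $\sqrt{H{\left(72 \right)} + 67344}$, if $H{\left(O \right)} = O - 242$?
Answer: $\sqrt{67174} \approx 259.18$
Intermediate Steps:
$H{\left(O \right)} = -242 + O$
$\sqrt{H{\left(72 \right)} + 67344} = \sqrt{\left(-242 + 72\right) + 67344} = \sqrt{-170 + 67344} = \sqrt{67174}$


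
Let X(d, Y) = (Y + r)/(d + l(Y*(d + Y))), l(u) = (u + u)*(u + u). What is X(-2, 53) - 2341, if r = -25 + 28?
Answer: -34207668169/14612417 ≈ -2341.0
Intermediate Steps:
r = 3
l(u) = 4*u² (l(u) = (2*u)*(2*u) = 4*u²)
X(d, Y) = (3 + Y)/(d + 4*Y²*(Y + d)²) (X(d, Y) = (Y + 3)/(d + 4*(Y*(d + Y))²) = (3 + Y)/(d + 4*(Y*(Y + d))²) = (3 + Y)/(d + 4*(Y²*(Y + d)²)) = (3 + Y)/(d + 4*Y²*(Y + d)²))
X(-2, 53) - 2341 = (3 + 53)/(-2 + 4*53²*(53 - 2)²) - 2341 = 56/(-2 + 4*2809*51²) - 2341 = 56/(-2 + 4*2809*2601) - 2341 = 56/(-2 + 29224836) - 2341 = 56/29224834 - 2341 = (1/29224834)*56 - 2341 = 28/14612417 - 2341 = -34207668169/14612417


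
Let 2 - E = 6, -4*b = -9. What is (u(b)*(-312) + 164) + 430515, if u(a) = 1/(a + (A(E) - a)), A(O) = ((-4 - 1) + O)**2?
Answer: 11628229/27 ≈ 4.3068e+5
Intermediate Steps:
b = 9/4 (b = -1/4*(-9) = 9/4 ≈ 2.2500)
E = -4 (E = 2 - 1*6 = 2 - 6 = -4)
A(O) = (-5 + O)**2
u(a) = 1/81 (u(a) = 1/(a + ((-5 - 4)**2 - a)) = 1/(a + ((-9)**2 - a)) = 1/(a + (81 - a)) = 1/81)
(u(b)*(-312) + 164) + 430515 = ((1/81)*(-312) + 164) + 430515 = (-104/27 + 164) + 430515 = 4324/27 + 430515 = 11628229/27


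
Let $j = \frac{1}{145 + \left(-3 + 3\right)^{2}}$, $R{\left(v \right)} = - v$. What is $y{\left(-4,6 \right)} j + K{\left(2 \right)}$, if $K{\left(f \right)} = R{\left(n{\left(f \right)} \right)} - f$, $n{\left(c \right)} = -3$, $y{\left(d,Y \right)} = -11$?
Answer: $\frac{134}{145} \approx 0.92414$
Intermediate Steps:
$K{\left(f \right)} = 3 - f$ ($K{\left(f \right)} = \left(-1\right) \left(-3\right) - f = 3 - f$)
$j = \frac{1}{145}$ ($j = \frac{1}{145 + 0^{2}} = \frac{1}{145 + 0} = \frac{1}{145} \approx 0.0068966$)
$y{\left(-4,6 \right)} j + K{\left(2 \right)} = \left(-11\right) \frac{1}{145} + \left(3 - 2\right) = - \frac{11}{145} + \left(3 - 2\right) = - \frac{11}{145} + 1 = \frac{134}{145}$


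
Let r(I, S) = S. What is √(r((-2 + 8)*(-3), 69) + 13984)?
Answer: √14053 ≈ 118.55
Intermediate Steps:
√(r((-2 + 8)*(-3), 69) + 13984) = √(69 + 13984) = √14053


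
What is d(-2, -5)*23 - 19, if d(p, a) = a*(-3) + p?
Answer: 280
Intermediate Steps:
d(p, a) = p - 3*a (d(p, a) = -3*a + p = p - 3*a)
d(-2, -5)*23 - 19 = (-2 - 3*(-5))*23 - 19 = (-2 + 15)*23 - 19 = 13*23 - 19 = 299 - 19 = 280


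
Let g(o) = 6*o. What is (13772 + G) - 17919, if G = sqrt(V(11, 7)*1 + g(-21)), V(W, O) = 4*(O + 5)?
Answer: -4147 + I*sqrt(78) ≈ -4147.0 + 8.8318*I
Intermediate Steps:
V(W, O) = 20 + 4*O (V(W, O) = 4*(5 + O) = 20 + 4*O)
G = I*sqrt(78) (G = sqrt((20 + 4*7)*1 + 6*(-21)) = sqrt((20 + 28)*1 - 126) = sqrt(48*1 - 126) = sqrt(48 - 126) = sqrt(-78) = I*sqrt(78) ≈ 8.8318*I)
(13772 + G) - 17919 = (13772 + I*sqrt(78)) - 17919 = -4147 + I*sqrt(78)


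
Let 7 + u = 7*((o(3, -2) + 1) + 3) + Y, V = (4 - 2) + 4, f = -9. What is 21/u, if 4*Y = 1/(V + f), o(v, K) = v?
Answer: 252/503 ≈ 0.50099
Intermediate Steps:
V = 6 (V = 2 + 4 = 6)
Y = -1/12 (Y = 1/(4*(6 - 9)) = (¼)/(-3) = (¼)*(-⅓) = -1/12 ≈ -0.083333)
u = 503/12 (u = -7 + (7*((3 + 1) + 3) - 1/12) = -7 + (7*(4 + 3) - 1/12) = -7 + (7*7 - 1/12) = -7 + (49 - 1/12) = -7 + 587/12 = 503/12 ≈ 41.917)
21/u = 21/(503/12) = 21*(12/503) = 252/503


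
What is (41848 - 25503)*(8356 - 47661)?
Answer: -642440225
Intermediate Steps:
(41848 - 25503)*(8356 - 47661) = 16345*(-39305) = -642440225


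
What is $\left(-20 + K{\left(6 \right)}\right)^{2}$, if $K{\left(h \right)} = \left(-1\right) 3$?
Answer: $529$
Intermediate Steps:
$K{\left(h \right)} = -3$
$\left(-20 + K{\left(6 \right)}\right)^{2} = \left(-20 - 3\right)^{2} = \left(-23\right)^{2} = 529$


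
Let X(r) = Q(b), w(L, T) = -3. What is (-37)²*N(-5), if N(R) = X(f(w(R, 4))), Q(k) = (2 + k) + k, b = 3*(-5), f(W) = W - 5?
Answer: -38332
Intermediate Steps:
f(W) = -5 + W
b = -15
Q(k) = 2 + 2*k
X(r) = -28 (X(r) = 2 + 2*(-15) = 2 - 30 = -28)
N(R) = -28
(-37)²*N(-5) = (-37)²*(-28) = 1369*(-28) = -38332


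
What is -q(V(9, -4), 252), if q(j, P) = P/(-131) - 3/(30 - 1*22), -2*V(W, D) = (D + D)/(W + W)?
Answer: 2409/1048 ≈ 2.2987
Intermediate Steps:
V(W, D) = -D/(2*W) (V(W, D) = -(D + D)/(2*(W + W)) = -2*D/(2*(2*W)) = -2*D*1/(2*W)/2 = -D/(2*W))
q(j, P) = -3/8 - P/131 (q(j, P) = P*(-1/131) - 3/(30 - 22) = -P/131 - 3/8 = -3/8 - P/131)
-q(V(9, -4), 252) = -(-3/8 - 1/131*252) = -(-3/8 - 252/131) = -1*(-2409/1048) = 2409/1048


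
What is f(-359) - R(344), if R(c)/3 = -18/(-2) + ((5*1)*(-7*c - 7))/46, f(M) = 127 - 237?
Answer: 1301/2 ≈ 650.50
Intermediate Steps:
f(M) = -110
R(c) = 1137/46 - 105*c/46 (R(c) = 3*(-18/(-2) + ((5*1)*(-7*c - 7))/46) = 3*(-18*(-½) + (5*(-7 - 7*c))*(1/46)) = 3*(9 + (-35 - 35*c)*(1/46)) = 3*(9 + (-35/46 - 35*c/46)) = 3*(379/46 - 35*c/46) = 1137/46 - 105*c/46)
f(-359) - R(344) = -110 - (1137/46 - 105/46*344) = -110 - (1137/46 - 18060/23) = -110 - 1*(-1521/2) = -110 + 1521/2 = 1301/2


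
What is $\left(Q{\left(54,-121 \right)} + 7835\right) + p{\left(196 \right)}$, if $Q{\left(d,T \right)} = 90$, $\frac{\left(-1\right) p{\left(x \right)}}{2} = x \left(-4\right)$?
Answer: $9493$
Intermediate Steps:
$p{\left(x \right)} = 8 x$ ($p{\left(x \right)} = - 2 x \left(-4\right) = - 2 \left(- 4 x\right) = 8 x$)
$\left(Q{\left(54,-121 \right)} + 7835\right) + p{\left(196 \right)} = \left(90 + 7835\right) + 8 \cdot 196 = 7925 + 1568 = 9493$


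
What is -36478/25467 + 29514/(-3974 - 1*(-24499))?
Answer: 224776/40208475 ≈ 0.0055903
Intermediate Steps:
-36478/25467 + 29514/(-3974 - 1*(-24499)) = -36478*1/25467 + 29514/(-3974 + 24499) = -2806/1959 + 29514/20525 = 224776/40208475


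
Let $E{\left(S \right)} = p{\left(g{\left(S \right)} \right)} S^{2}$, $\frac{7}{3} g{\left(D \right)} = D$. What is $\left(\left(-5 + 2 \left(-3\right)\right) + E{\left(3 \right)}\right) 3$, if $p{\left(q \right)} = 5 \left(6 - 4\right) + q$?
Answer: $\frac{1902}{7} \approx 271.71$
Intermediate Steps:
$g{\left(D \right)} = \frac{3 D}{7}$
$p{\left(q \right)} = 10 + q$ ($p{\left(q \right)} = 5 \cdot 2 + q = 10 + q$)
$E{\left(S \right)} = S^{2} \left(10 + \frac{3 S}{7}\right)$ ($E{\left(S \right)} = \left(10 + \frac{3 S}{7}\right) S^{2} = S^{2} \left(10 + \frac{3 S}{7}\right)$)
$\left(\left(-5 + 2 \left(-3\right)\right) + E{\left(3 \right)}\right) 3 = \left(\left(-5 + 2 \left(-3\right)\right) + \frac{3^{2} \left(70 + 3 \cdot 3\right)}{7}\right) 3 = \left(\left(-5 - 6\right) + \frac{1}{7} \cdot 9 \left(70 + 9\right)\right) 3 = \left(-11 + \frac{1}{7} \cdot 9 \cdot 79\right) 3 = \left(-11 + \frac{711}{7}\right) 3 = \frac{634}{7} \cdot 3 = \frac{1902}{7}$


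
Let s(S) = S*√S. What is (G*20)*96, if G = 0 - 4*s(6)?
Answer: -46080*√6 ≈ -1.1287e+5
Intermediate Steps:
s(S) = S^(3/2)
G = -24*√6 (G = 0 - 24*√6 = -24*√6 ≈ -58.788)
(G*20)*96 = (-24*√6*20)*96 = -480*√6*96 = -46080*√6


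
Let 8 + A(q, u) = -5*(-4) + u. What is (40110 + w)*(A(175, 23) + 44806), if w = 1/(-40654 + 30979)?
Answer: 5800396329803/3225 ≈ 1.7986e+9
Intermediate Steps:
A(q, u) = 12 + u (A(q, u) = -8 + (-5*(-4) + u) = -8 + (20 + u) = 12 + u)
w = -1/9675 (w = 1/(-9675) = -1/9675 ≈ -0.00010336)
(40110 + w)*(A(175, 23) + 44806) = (40110 - 1/9675)*((12 + 23) + 44806) = 388064249*(35 + 44806)/9675 = (388064249/9675)*44841 = 5800396329803/3225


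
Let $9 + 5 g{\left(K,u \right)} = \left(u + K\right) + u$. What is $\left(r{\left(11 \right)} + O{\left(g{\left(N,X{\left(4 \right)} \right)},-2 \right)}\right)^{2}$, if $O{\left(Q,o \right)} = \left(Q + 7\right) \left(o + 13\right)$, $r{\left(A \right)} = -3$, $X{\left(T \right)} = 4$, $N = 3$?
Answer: $\frac{153664}{25} \approx 6146.6$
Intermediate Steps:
$g{\left(K,u \right)} = - \frac{9}{5} + \frac{K}{5} + \frac{2 u}{5}$ ($g{\left(K,u \right)} = - \frac{9}{5} + \frac{\left(u + K\right) + u}{5} = - \frac{9}{5} + \frac{\left(K + u\right) + u}{5} = - \frac{9}{5} + \frac{K + 2 u}{5} = - \frac{9}{5} + \left(\frac{K}{5} + \frac{2 u}{5}\right) = - \frac{9}{5} + \frac{K}{5} + \frac{2 u}{5}$)
$O{\left(Q,o \right)} = \left(7 + Q\right) \left(13 + o\right)$
$\left(r{\left(11 \right)} + O{\left(g{\left(N,X{\left(4 \right)} \right)},-2 \right)}\right)^{2} = \left(-3 + \left(91 + 7 \left(-2\right) + 13 \left(- \frac{9}{5} + \frac{1}{5} \cdot 3 + \frac{2}{5} \cdot 4\right) + \left(- \frac{9}{5} + \frac{1}{5} \cdot 3 + \frac{2}{5} \cdot 4\right) \left(-2\right)\right)\right)^{2} = \left(-3 + \left(91 - 14 + 13 \left(- \frac{9}{5} + \frac{3}{5} + \frac{8}{5}\right) + \left(- \frac{9}{5} + \frac{3}{5} + \frac{8}{5}\right) \left(-2\right)\right)\right)^{2} = \left(-3 + \left(91 - 14 + 13 \cdot \frac{2}{5} + \frac{2}{5} \left(-2\right)\right)\right)^{2} = \left(-3 + \left(91 - 14 + \frac{26}{5} - \frac{4}{5}\right)\right)^{2} = \left(-3 + \frac{407}{5}\right)^{2} = \left(\frac{392}{5}\right)^{2} = \frac{153664}{25}$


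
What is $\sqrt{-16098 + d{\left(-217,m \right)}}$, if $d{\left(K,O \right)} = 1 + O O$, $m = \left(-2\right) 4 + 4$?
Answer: $i \sqrt{16081} \approx 126.81 i$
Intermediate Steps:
$m = -4$ ($m = -8 + 4 = -4$)
$d{\left(K,O \right)} = 1 + O^{2}$
$\sqrt{-16098 + d{\left(-217,m \right)}} = \sqrt{-16098 + \left(1 + \left(-4\right)^{2}\right)} = \sqrt{-16098 + \left(1 + 16\right)} = \sqrt{-16098 + 17} = \sqrt{-16081} = i \sqrt{16081}$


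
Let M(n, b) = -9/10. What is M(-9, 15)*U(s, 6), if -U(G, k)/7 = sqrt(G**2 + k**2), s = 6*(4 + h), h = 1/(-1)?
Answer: 189*sqrt(10)/5 ≈ 119.53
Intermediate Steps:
h = -1
s = 18 (s = 6*(4 - 1) = 6*3 = 18)
M(n, b) = -9/10 (M(n, b) = -9*1/10 = -9/10)
U(G, k) = -7*sqrt(G**2 + k**2)
M(-9, 15)*U(s, 6) = -(-63)*sqrt(18**2 + 6**2)/10 = -(-63)*sqrt(324 + 36)/10 = -(-63)*sqrt(360)/10 = -(-63)*6*sqrt(10)/10 = -(-189)*sqrt(10)/5 = 189*sqrt(10)/5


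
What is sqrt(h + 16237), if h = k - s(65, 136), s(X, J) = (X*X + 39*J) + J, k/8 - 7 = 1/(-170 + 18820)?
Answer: 2*sqrt(5763419198)/1865 ≈ 81.412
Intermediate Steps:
k = 522204/9325 (k = 56 + 8/(-170 + 18820) = 56 + 8/18650 = 56 + 8*(1/18650) = 56 + 4/9325 = 522204/9325 ≈ 56.000)
s(X, J) = X**2 + 40*J (s(X, J) = (X**2 + 39*J) + J = X**2 + 40*J)
h = -89603921/9325 (h = 522204/9325 - (65**2 + 40*136) = 522204/9325 - (4225 + 5440) = 522204/9325 - 1*9665 = 522204/9325 - 9665 = -89603921/9325 ≈ -9609.0)
sqrt(h + 16237) = sqrt(-89603921/9325 + 16237) = sqrt(61806104/9325) = 2*sqrt(5763419198)/1865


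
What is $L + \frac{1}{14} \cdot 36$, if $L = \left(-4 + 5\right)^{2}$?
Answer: $\frac{25}{7} \approx 3.5714$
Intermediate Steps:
$L = 1$ ($L = 1^{2} = 1$)
$L + \frac{1}{14} \cdot 36 = 1 + \frac{1}{14} \cdot 36 = 1 + \frac{18}{7} = \frac{25}{7}$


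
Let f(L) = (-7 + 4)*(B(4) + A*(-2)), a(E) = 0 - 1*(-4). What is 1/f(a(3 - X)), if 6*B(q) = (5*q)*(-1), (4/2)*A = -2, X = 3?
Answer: ¼ ≈ 0.25000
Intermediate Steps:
A = -1 (A = (½)*(-2) = -1)
a(E) = 4 (a(E) = 0 + 4 = 4)
B(q) = -5*q/6 (B(q) = ((5*q)*(-1))/6 = (-5*q)/6 = -5*q/6)
f(L) = 4 (f(L) = (-7 + 4)*(-⅚*4 - 1*(-2)) = -3*(-10/3 + 2) = -3*(-4/3) = 4)
1/f(a(3 - X)) = 1/4 = ¼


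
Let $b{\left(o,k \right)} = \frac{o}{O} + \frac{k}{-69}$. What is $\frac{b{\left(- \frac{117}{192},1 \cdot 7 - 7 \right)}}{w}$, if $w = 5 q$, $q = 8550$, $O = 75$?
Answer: $- \frac{13}{68400000} \approx -1.9006 \cdot 10^{-7}$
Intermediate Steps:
$w = 42750$ ($w = 5 \cdot 8550 = 42750$)
$b{\left(o,k \right)} = - \frac{k}{69} + \frac{o}{75}$ ($b{\left(o,k \right)} = \frac{o}{75} + \frac{k}{-69} = o \frac{1}{75} + k \left(- \frac{1}{69}\right) = \frac{o}{75} - \frac{k}{69} = - \frac{k}{69} + \frac{o}{75}$)
$\frac{b{\left(- \frac{117}{192},1 \cdot 7 - 7 \right)}}{w} = \frac{- \frac{1 \cdot 7 - 7}{69} + \frac{\left(-117\right) \frac{1}{192}}{75}}{42750} = \left(- \frac{7 - 7}{69} + \frac{\left(-117\right) \frac{1}{192}}{75}\right) \frac{1}{42750} = \left(\left(- \frac{1}{69}\right) 0 + \frac{1}{75} \left(- \frac{39}{64}\right)\right) \frac{1}{42750} = \left(0 - \frac{13}{1600}\right) \frac{1}{42750} = \left(- \frac{13}{1600}\right) \frac{1}{42750} = - \frac{13}{68400000}$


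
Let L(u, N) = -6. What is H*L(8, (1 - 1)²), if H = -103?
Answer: 618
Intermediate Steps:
H*L(8, (1 - 1)²) = -103*(-6) = 618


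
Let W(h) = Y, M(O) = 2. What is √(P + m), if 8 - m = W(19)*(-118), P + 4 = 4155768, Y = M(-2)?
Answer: 2*√1039002 ≈ 2038.6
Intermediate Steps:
Y = 2
W(h) = 2
P = 4155764 (P = -4 + 4155768 = 4155764)
m = 244 (m = 8 - 2*(-118) = 8 - 1*(-236) = 8 + 236 = 244)
√(P + m) = √(4155764 + 244) = √4156008 = 2*√1039002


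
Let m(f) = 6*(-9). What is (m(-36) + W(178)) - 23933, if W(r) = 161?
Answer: -23826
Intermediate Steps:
m(f) = -54
(m(-36) + W(178)) - 23933 = (-54 + 161) - 23933 = 107 - 23933 = -23826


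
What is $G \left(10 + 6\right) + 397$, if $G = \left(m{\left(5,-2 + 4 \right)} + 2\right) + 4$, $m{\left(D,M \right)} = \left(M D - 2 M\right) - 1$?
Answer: $573$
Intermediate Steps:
$m{\left(D,M \right)} = -1 - 2 M + D M$ ($m{\left(D,M \right)} = \left(D M - 2 M\right) - 1 = \left(- 2 M + D M\right) - 1 = -1 - 2 M + D M$)
$G = 11$ ($G = \left(\left(-1 - 2 \left(-2 + 4\right) + 5 \left(-2 + 4\right)\right) + 2\right) + 4 = \left(\left(-1 - 4 + 5 \cdot 2\right) + 2\right) + 4 = \left(\left(-1 - 4 + 10\right) + 2\right) + 4 = \left(5 + 2\right) + 4 = 7 + 4 = 11$)
$G \left(10 + 6\right) + 397 = 11 \left(10 + 6\right) + 397 = 11 \cdot 16 + 397 = 176 + 397 = 573$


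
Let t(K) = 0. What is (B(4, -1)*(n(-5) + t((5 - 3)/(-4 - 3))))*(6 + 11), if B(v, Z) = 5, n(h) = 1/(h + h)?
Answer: -17/2 ≈ -8.5000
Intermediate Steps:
n(h) = 1/(2*h)
(B(4, -1)*(n(-5) + t((5 - 3)/(-4 - 3))))*(6 + 11) = (5*((1/2)/(-5) + 0))*(6 + 11) = (5*((1/2)*(-1/5) + 0))*17 = (5*(-1/10 + 0))*17 = (5*(-1/10))*17 = -1/2*17 = -17/2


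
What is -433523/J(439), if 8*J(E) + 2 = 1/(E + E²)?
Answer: 669914421440/386319 ≈ 1.7341e+6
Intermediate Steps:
J(E) = -¼ + 1/(8*(E + E²))
-433523/J(439) = -433523*3512*(1 + 439)/(1 - 2*439 - 2*439²) = -433523*1545280/(1 - 878 - 2*192721) = -433523*1545280/(1 - 878 - 385442) = -433523/((⅛)*(1/439)*(1/440)*(-386319)) = -433523/(-386319/1545280) = -433523*(-1545280/386319) = 669914421440/386319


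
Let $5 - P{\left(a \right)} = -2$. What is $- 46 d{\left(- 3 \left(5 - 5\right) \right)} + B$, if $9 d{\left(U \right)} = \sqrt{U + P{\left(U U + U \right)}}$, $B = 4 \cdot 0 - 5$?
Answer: $-5 - \frac{46 \sqrt{7}}{9} \approx -18.523$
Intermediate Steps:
$P{\left(a \right)} = 7$ ($P{\left(a \right)} = 5 - -2 = 5 + 2 = 7$)
$B = -5$ ($B = 0 - 5 = -5$)
$d{\left(U \right)} = \frac{\sqrt{7 + U}}{9}$ ($d{\left(U \right)} = \frac{\sqrt{U + 7}}{9} = \frac{\sqrt{7 + U}}{9}$)
$- 46 d{\left(- 3 \left(5 - 5\right) \right)} + B = - 46 \frac{\sqrt{7 - 3 \left(5 - 5\right)}}{9} - 5 = - 46 \frac{\sqrt{7 - 0}}{9} - 5 = - 46 \frac{\sqrt{7 + 0}}{9} - 5 = - 46 \frac{\sqrt{7}}{9} - 5 = - \frac{46 \sqrt{7}}{9} - 5 = -5 - \frac{46 \sqrt{7}}{9}$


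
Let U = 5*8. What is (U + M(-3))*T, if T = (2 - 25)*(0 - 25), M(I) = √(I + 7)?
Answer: 24150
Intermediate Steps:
M(I) = √(7 + I)
U = 40
T = 575 (T = -23*(-25) = 575)
(U + M(-3))*T = (40 + √(7 - 3))*575 = (40 + √4)*575 = (40 + 2)*575 = 42*575 = 24150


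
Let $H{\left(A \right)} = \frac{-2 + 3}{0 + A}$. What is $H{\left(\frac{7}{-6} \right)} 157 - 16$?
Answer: $- \frac{1054}{7} \approx -150.57$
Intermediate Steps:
$H{\left(A \right)} = \frac{1}{A}$ ($H{\left(A \right)} = 1 \frac{1}{A} = \frac{1}{A}$)
$H{\left(\frac{7}{-6} \right)} 157 - 16 = \frac{1}{7 \frac{1}{-6}} \cdot 157 - 16 = \frac{1}{7 \left(- \frac{1}{6}\right)} 157 - 16 = \frac{1}{- \frac{7}{6}} \cdot 157 - 16 = \left(- \frac{6}{7}\right) 157 - 16 = - \frac{942}{7} - 16 = - \frac{1054}{7}$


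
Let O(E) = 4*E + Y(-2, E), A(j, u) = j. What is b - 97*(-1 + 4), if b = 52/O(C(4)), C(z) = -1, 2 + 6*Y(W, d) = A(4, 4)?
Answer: -3357/11 ≈ -305.18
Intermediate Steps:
Y(W, d) = ⅓ (Y(W, d) = -⅓ + (⅙)*4 = -⅓ + ⅔ = ⅓)
O(E) = ⅓ + 4*E (O(E) = 4*E + ⅓ = ⅓ + 4*E)
b = -156/11 (b = 52/(⅓ + 4*(-1)) = 52/(⅓ - 4) = 52/(-11/3) = 52*(-3/11) = -156/11 ≈ -14.182)
b - 97*(-1 + 4) = -156/11 - 97*(-1 + 4) = -156/11 - 291 = -3357/11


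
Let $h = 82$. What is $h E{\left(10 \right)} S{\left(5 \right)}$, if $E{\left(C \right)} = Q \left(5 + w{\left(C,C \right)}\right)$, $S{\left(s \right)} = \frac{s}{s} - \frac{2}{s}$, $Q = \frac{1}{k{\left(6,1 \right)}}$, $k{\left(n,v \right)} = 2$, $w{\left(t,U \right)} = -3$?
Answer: $\frac{246}{5} \approx 49.2$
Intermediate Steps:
$Q = \frac{1}{2} \approx 0.5$
$S{\left(s \right)} = 1 - \frac{2}{s}$
$E{\left(C \right)} = 1$ ($E{\left(C \right)} = \frac{5 - 3}{2} = \frac{1}{2} \cdot 2 = 1$)
$h E{\left(10 \right)} S{\left(5 \right)} = 82 \cdot 1 \frac{-2 + 5}{5} = 82 \cdot \frac{1}{5} \cdot 3 = 82 \cdot \frac{3}{5} = \frac{246}{5}$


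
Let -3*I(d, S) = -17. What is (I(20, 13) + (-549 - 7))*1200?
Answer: -660400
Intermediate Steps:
I(d, S) = 17/3 (I(d, S) = -1/3*(-17) = 17/3)
(I(20, 13) + (-549 - 7))*1200 = (17/3 + (-549 - 7))*1200 = (17/3 - 556)*1200 = -1651/3*1200 = -660400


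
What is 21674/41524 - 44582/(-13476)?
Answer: 133956362/34973589 ≈ 3.8302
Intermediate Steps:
21674/41524 - 44582/(-13476) = 21674*(1/41524) - 44582*(-1/13476) = 10837/20762 + 22291/6738 = 133956362/34973589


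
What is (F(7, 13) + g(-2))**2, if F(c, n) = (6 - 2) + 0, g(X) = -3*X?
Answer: 100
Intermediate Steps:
F(c, n) = 4 (F(c, n) = 4 + 0 = 4)
(F(7, 13) + g(-2))**2 = (4 - 3*(-2))**2 = (4 + 6)**2 = 10**2 = 100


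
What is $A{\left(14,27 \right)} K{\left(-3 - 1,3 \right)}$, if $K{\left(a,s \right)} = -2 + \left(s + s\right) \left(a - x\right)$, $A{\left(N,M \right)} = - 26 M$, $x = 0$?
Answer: $18252$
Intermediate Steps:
$K{\left(a,s \right)} = -2 + 2 a s$ ($K{\left(a,s \right)} = -2 + \left(s + s\right) \left(a - 0\right) = -2 + 2 s \left(a + 0\right) = -2 + 2 s a = -2 + 2 a s$)
$A{\left(14,27 \right)} K{\left(-3 - 1,3 \right)} = \left(-26\right) 27 \left(-2 + 2 \left(-3 - 1\right) 3\right) = - 702 \left(-2 + 2 \left(-3 - 1\right) 3\right) = - 702 \left(-2 + 2 \left(-4\right) 3\right) = - 702 \left(-2 - 24\right) = \left(-702\right) \left(-26\right) = 18252$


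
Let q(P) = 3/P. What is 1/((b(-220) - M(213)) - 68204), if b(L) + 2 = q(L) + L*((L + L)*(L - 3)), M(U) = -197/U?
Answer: -46860/1014734794459 ≈ -4.6180e-8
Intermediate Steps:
b(L) = -2 + 3/L + 2*L²*(-3 + L) (b(L) = -2 + (3/L + L*((L + L)*(L - 3))) = -2 + (3/L + L*((2*L)*(-3 + L))) = -2 + (3/L + L*(2*L*(-3 + L))) = -2 + (3/L + 2*L²*(-3 + L)) = -2 + 3/L + 2*L²*(-3 + L))
1/((b(-220) - M(213)) - 68204) = 1/(((-2 - 6*(-220)² + 2*(-220)³ + 3/(-220)) - (-197)/213) - 68204) = 1/(((-2 - 6*48400 + 2*(-10648000) + 3*(-1/220)) - (-197)/213) - 68204) = 1/(((-2 - 290400 - 21296000 - 3/220) - 1*(-197/213)) - 68204) = 1/((-4749008443/220 + 197/213) - 68204) = 1/(-1011538755019/46860 - 68204) = 1/(-1014734794459/46860) = -46860/1014734794459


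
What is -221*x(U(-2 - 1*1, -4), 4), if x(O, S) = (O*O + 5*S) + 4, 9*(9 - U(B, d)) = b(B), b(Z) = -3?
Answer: -221000/9 ≈ -24556.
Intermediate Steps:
U(B, d) = 28/3 (U(B, d) = 9 - 1/9*(-3) = 9 + 1/3 = 28/3)
x(O, S) = 4 + O**2 + 5*S (x(O, S) = (O**2 + 5*S) + 4 = 4 + O**2 + 5*S)
-221*x(U(-2 - 1*1, -4), 4) = -221*(4 + (28/3)**2 + 5*4) = -221*(4 + 784/9 + 20) = -221*1000/9 = -221000/9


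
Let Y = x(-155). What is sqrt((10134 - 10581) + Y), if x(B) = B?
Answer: I*sqrt(602) ≈ 24.536*I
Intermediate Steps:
Y = -155
sqrt((10134 - 10581) + Y) = sqrt((10134 - 10581) - 155) = sqrt(-447 - 155) = sqrt(-602) = I*sqrt(602)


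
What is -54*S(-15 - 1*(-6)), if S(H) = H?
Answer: 486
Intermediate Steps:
-54*S(-15 - 1*(-6)) = -54*(-15 - 1*(-6)) = -54*(-15 + 6) = -54*(-9) = 486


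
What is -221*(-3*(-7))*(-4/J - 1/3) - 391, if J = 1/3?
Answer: 56848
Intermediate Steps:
J = 1/3 ≈ 0.33333
-221*(-3*(-7))*(-4/J - 1/3) - 391 = -221*(-3*(-7))*(-4/1/3 - 1/3) - 391 = -4641*(-4*3 - 1*1/3) - 391 = -4641*(-12 - 1/3) - 391 = -4641*(-37)/3 - 391 = -221*(-259) - 391 = 57239 - 391 = 56848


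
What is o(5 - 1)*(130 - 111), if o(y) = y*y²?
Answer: 1216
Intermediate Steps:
o(y) = y³
o(5 - 1)*(130 - 111) = (5 - 1)³*(130 - 111) = 4³*19 = 64*19 = 1216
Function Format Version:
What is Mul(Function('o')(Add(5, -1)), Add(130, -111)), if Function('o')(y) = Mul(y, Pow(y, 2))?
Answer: 1216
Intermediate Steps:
Function('o')(y) = Pow(y, 3)
Mul(Function('o')(Add(5, -1)), Add(130, -111)) = Mul(Pow(Add(5, -1), 3), Add(130, -111)) = Mul(Pow(4, 3), 19) = Mul(64, 19) = 1216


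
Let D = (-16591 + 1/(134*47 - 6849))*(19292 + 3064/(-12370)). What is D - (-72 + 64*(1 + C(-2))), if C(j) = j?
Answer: -1090775579440136/3407935 ≈ -3.2007e+8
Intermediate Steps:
D = -1090776042919296/3407935 (D = (-16591 + 1/(6298 - 6849))*(19292 + 3064*(-1/12370)) = (-16591 + 1/(-551))*(19292 - 1532/6185) = (-16591 - 1/551)*(119319488/6185) = -9141642/551*119319488/6185 = -1090776042919296/3407935 ≈ -3.2007e+8)
D - (-72 + 64*(1 + C(-2))) = -1090776042919296/3407935 - (-72 + 64*(1 - 2)) = -1090776042919296/3407935 - (-72 + 64*(-1)) = -1090776042919296/3407935 - (-72 - 64) = -1090776042919296/3407935 - 1*(-136) = -1090776042919296/3407935 + 136 = -1090775579440136/3407935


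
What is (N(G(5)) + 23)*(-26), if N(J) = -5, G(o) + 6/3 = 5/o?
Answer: -468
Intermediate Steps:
G(o) = -2 + 5/o
(N(G(5)) + 23)*(-26) = (-5 + 23)*(-26) = 18*(-26) = -468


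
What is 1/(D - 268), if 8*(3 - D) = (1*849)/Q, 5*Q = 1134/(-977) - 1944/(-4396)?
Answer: 2057184/974164285 ≈ 0.0021117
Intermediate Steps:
Q = -771444/5368615 (Q = (1134/(-977) - 1944/(-4396))/5 = (1134*(-1/977) - 1944*(-1/4396))/5 = (-1134/977 + 486/1099)/5 = (⅕)*(-771444/1073723) = -771444/5368615 ≈ -0.14370)
D = 1525489597/2057184 (D = 3 - 1*849/(8*(-771444/5368615)) = 3 - 849*(-5368615)/(8*771444) = 3 - ⅛*(-1519318045/257148) = 3 + 1519318045/2057184 = 1525489597/2057184 ≈ 741.54)
1/(D - 268) = 1/(1525489597/2057184 - 268) = 1/(974164285/2057184) = 2057184/974164285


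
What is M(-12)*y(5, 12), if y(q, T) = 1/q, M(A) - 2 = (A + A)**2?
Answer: 578/5 ≈ 115.60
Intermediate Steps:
M(A) = 2 + 4*A**2 (M(A) = 2 + (A + A)**2 = 2 + (2*A)**2 = 2 + 4*A**2)
M(-12)*y(5, 12) = (2 + 4*(-12)**2)/5 = (2 + 4*144)*(1/5) = (2 + 576)*(1/5) = 578*(1/5) = 578/5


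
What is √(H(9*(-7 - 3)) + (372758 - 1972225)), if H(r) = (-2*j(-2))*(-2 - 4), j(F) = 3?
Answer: I*√1599431 ≈ 1264.7*I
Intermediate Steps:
H(r) = 36 (H(r) = (-2*3)*(-2 - 4) = -6*(-6) = 36)
√(H(9*(-7 - 3)) + (372758 - 1972225)) = √(36 + (372758 - 1972225)) = √(36 - 1599467) = √(-1599431) = I*√1599431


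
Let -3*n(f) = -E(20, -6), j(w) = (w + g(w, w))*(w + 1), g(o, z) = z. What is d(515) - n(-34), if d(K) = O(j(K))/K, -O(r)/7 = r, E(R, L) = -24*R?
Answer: -7064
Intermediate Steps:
j(w) = 2*w*(1 + w) (j(w) = (w + w)*(w + 1) = (2*w)*(1 + w) = 2*w*(1 + w))
O(r) = -7*r
d(K) = -14 - 14*K (d(K) = (-14*K*(1 + K))/K = -14 - 14*K)
n(f) = -160 (n(f) = -(-1)*(-24*20)/3 = -(-1)*(-480)/3 = -⅓*480 = -160)
d(515) - n(-34) = (-14 - 14*515) - 1*(-160) = (-14 - 7210) + 160 = -7224 + 160 = -7064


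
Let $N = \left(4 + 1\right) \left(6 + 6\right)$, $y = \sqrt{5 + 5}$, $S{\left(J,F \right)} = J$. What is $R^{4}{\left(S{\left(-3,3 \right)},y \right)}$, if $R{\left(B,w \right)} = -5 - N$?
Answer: $17850625$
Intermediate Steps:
$y = \sqrt{10} \approx 3.1623$
$N = 60$ ($N = 5 \cdot 12 = 60$)
$R{\left(B,w \right)} = -65$ ($R{\left(B,w \right)} = -5 - 60 = -65$)
$R^{4}{\left(S{\left(-3,3 \right)},y \right)} = \left(-65\right)^{4} = 17850625$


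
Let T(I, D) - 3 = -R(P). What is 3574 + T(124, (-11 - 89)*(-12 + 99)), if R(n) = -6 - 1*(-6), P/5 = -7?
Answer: 3577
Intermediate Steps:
P = -35 (P = 5*(-7) = -35)
R(n) = 0 (R(n) = -6 + 6 = 0)
T(I, D) = 3 (T(I, D) = 3 - 1*0 = 3 + 0 = 3)
3574 + T(124, (-11 - 89)*(-12 + 99)) = 3574 + 3 = 3577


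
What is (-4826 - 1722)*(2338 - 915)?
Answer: -9317804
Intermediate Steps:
(-4826 - 1722)*(2338 - 915) = -6548*1423 = -9317804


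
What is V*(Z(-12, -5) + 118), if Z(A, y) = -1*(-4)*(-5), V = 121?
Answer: 11858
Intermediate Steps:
Z(A, y) = -20 (Z(A, y) = 4*(-5) = -20)
V*(Z(-12, -5) + 118) = 121*(-20 + 118) = 121*98 = 11858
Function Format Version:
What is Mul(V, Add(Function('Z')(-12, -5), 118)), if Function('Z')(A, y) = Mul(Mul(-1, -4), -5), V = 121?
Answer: 11858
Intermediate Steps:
Function('Z')(A, y) = -20 (Function('Z')(A, y) = Mul(4, -5) = -20)
Mul(V, Add(Function('Z')(-12, -5), 118)) = Mul(121, Add(-20, 118)) = Mul(121, 98) = 11858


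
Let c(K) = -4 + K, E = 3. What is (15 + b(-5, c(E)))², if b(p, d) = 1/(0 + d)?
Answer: 196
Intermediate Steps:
b(p, d) = 1/d
(15 + b(-5, c(E)))² = (15 + 1/(-4 + 3))² = (15 + 1/(-1))² = (15 - 1)² = 14² = 196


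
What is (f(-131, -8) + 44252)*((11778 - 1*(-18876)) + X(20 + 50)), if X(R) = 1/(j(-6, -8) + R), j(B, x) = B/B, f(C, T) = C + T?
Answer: 96009077155/71 ≈ 1.3522e+9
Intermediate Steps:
j(B, x) = 1
X(R) = 1/(1 + R)
(f(-131, -8) + 44252)*((11778 - 1*(-18876)) + X(20 + 50)) = ((-131 - 8) + 44252)*((11778 - 1*(-18876)) + 1/(1 + (20 + 50))) = (-139 + 44252)*((11778 + 18876) + 1/(1 + 70)) = 44113*(30654 + 1/71) = 44113*(2176435/71) = 96009077155/71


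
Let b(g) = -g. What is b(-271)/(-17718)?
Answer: -271/17718 ≈ -0.015295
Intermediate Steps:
b(-271)/(-17718) = -1*(-271)/(-17718) = 271*(-1/17718) = -271/17718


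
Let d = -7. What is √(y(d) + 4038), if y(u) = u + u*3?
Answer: √4010 ≈ 63.325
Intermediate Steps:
y(u) = 4*u (y(u) = u + 3*u = 4*u)
√(y(d) + 4038) = √(4*(-7) + 4038) = √(-28 + 4038) = √4010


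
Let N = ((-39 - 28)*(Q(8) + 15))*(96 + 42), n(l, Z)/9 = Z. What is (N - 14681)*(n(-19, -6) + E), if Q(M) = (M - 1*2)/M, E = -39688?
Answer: 6370861181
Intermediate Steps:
n(l, Z) = 9*Z
Q(M) = (-2 + M)/M (Q(M) = (M - 2)/M = (-2 + M)/M)
N = -291249/2 (N = ((-39 - 28)*((-2 + 8)/8 + 15))*(96 + 42) = -67*((⅛)*6 + 15)*138 = -67*(¾ + 15)*138 = -67*63/4*138 = -4221/4*138 = -291249/2 ≈ -1.4562e+5)
(N - 14681)*(n(-19, -6) + E) = (-291249/2 - 14681)*(9*(-6) - 39688) = -320611*(-54 - 39688)/2 = -320611/2*(-39742) = 6370861181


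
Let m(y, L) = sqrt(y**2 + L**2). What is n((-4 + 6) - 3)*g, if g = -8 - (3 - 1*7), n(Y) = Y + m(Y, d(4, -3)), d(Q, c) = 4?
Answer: 4 - 4*sqrt(17) ≈ -12.492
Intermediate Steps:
m(y, L) = sqrt(L**2 + y**2)
n(Y) = Y + sqrt(16 + Y**2) (n(Y) = Y + sqrt(4**2 + Y**2) = Y + sqrt(16 + Y**2))
g = -4 (g = -8 - (3 - 7) = -8 - 1*(-4) = -8 + 4 = -4)
n((-4 + 6) - 3)*g = (((-4 + 6) - 3) + sqrt(16 + ((-4 + 6) - 3)**2))*(-4) = ((2 - 3) + sqrt(16 + (2 - 3)**2))*(-4) = (-1 + sqrt(16 + (-1)**2))*(-4) = (-1 + sqrt(16 + 1))*(-4) = (-1 + sqrt(17))*(-4) = 4 - 4*sqrt(17)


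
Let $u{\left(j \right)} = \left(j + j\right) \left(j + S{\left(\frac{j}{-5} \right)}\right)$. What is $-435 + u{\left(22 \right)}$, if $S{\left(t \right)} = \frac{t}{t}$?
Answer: $577$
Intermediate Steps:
$S{\left(t \right)} = 1$
$u{\left(j \right)} = 2 j \left(1 + j\right)$ ($u{\left(j \right)} = \left(j + j\right) \left(j + 1\right) = 2 j \left(1 + j\right)$)
$-435 + u{\left(22 \right)} = -435 + 2 \cdot 22 \left(1 + 22\right) = -435 + 2 \cdot 22 \cdot 23 = -435 + 1012 = 577$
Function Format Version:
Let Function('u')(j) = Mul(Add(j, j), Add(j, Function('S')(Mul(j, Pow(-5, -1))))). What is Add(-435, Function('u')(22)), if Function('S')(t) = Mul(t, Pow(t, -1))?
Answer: 577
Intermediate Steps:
Function('S')(t) = 1
Function('u')(j) = Mul(2, j, Add(1, j)) (Function('u')(j) = Mul(Add(j, j), Add(j, 1)) = Mul(Mul(2, j), Add(1, j)) = Mul(2, j, Add(1, j)))
Add(-435, Function('u')(22)) = Add(-435, Mul(2, 22, Add(1, 22))) = Add(-435, Mul(2, 22, 23)) = Add(-435, 1012) = 577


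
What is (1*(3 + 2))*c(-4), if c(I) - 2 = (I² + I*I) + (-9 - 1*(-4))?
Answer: 145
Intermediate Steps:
c(I) = -3 + 2*I² (c(I) = 2 + ((I² + I*I) + (-9 - 1*(-4))) = 2 + ((I² + I²) + (-9 + 4)) = 2 + (2*I² - 5) = 2 + (-5 + 2*I²) = -3 + 2*I²)
(1*(3 + 2))*c(-4) = (1*(3 + 2))*(-3 + 2*(-4)²) = (1*5)*(-3 + 2*16) = 5*(-3 + 32) = 5*29 = 145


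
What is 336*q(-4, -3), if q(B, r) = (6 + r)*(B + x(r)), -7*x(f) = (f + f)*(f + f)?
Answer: -9216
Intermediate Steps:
x(f) = -4*f²/7 (x(f) = -(f + f)*(f + f)/7 = -2*f*2*f/7 = -4*f²/7)
q(B, r) = (6 + r)*(B - 4*r²/7)
336*q(-4, -3) = 336*(6*(-4) - 24/7*(-3)² - 4/7*(-3)³ - 4*(-3)) = 336*(-24 - 24/7*9 - 4/7*(-27) + 12) = 336*(-24 - 216/7 + 108/7 + 12) = 336*(-192/7) = -9216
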